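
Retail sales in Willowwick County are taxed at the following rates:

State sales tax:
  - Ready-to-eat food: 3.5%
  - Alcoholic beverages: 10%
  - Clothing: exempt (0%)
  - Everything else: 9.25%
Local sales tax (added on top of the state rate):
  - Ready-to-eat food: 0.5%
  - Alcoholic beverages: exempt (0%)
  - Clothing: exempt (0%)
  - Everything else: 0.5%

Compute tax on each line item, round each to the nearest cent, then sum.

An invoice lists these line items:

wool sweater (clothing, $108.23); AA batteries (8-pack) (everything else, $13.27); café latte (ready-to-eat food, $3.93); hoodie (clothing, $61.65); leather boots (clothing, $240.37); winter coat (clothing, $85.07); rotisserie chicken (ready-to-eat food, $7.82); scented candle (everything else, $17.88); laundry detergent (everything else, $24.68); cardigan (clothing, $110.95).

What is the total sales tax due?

Wool sweater $108.23: clothing → 0% + 0% local = 0% → $0.00
AA batteries (8-pack) $13.27: everything else → 9.25% + 0.5% local = 9.75% → $1.29
Café latte $3.93: ready-to-eat food → 3.5% + 0.5% local = 4% → $0.16
Hoodie $61.65: clothing → 0% + 0% local = 0% → $0.00
Leather boots $240.37: clothing → 0% + 0% local = 0% → $0.00
Winter coat $85.07: clothing → 0% + 0% local = 0% → $0.00
Rotisserie chicken $7.82: ready-to-eat food → 3.5% + 0.5% local = 4% → $0.31
Scented candle $17.88: everything else → 9.25% + 0.5% local = 9.75% → $1.74
Laundry detergent $24.68: everything else → 9.25% + 0.5% local = 9.75% → $2.41
Cardigan $110.95: clothing → 0% + 0% local = 0% → $0.00
Total tax = $1.29 + $0.16 + $0.31 + $1.74 + $2.41 = $5.91

$5.91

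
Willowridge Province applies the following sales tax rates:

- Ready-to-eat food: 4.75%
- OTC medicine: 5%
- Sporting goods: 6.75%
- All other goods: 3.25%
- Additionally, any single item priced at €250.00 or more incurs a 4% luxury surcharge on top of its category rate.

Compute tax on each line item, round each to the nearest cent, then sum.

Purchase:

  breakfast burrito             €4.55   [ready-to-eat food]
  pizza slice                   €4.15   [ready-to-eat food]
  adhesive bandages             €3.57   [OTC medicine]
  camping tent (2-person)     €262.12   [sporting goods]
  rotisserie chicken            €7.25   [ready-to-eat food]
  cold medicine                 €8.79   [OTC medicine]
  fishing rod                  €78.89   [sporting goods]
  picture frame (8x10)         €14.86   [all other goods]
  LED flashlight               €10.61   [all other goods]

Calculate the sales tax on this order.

€35.71

Breakfast burrito €4.55: ready-to-eat food → 4.75% → €0.22
Pizza slice €4.15: ready-to-eat food → 4.75% → €0.20
Adhesive bandages €3.57: OTC medicine → 5% → €0.18
Camping tent (2-person) €262.12: sporting goods → 6.75% + 4% surcharge = 10.75% → €28.18
Rotisserie chicken €7.25: ready-to-eat food → 4.75% → €0.34
Cold medicine €8.79: OTC medicine → 5% → €0.44
Fishing rod €78.89: sporting goods → 6.75% → €5.33
Picture frame (8x10) €14.86: all other goods → 3.25% → €0.48
LED flashlight €10.61: all other goods → 3.25% → €0.34
Total tax = €0.22 + €0.20 + €0.18 + €28.18 + €0.34 + €0.44 + €5.33 + €0.48 + €0.34 = €35.71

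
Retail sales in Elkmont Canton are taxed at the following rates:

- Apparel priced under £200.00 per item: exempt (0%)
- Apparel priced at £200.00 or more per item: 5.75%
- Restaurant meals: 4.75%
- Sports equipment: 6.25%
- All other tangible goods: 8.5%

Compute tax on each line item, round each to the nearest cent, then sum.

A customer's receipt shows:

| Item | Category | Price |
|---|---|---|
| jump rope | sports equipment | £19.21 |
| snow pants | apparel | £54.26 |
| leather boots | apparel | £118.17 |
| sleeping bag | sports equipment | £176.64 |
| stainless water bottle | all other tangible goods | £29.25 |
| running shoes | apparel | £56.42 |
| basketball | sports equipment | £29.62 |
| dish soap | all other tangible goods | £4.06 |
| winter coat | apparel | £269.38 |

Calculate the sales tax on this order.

Jump rope £19.21: sports equipment → 6.25% → £1.20
Snow pants £54.26: apparel, under £200.00 → 0% → £0.00
Leather boots £118.17: apparel, under £200.00 → 0% → £0.00
Sleeping bag £176.64: sports equipment → 6.25% → £11.04
Stainless water bottle £29.25: all other tangible goods → 8.5% → £2.49
Running shoes £56.42: apparel, under £200.00 → 0% → £0.00
Basketball £29.62: sports equipment → 6.25% → £1.85
Dish soap £4.06: all other tangible goods → 8.5% → £0.35
Winter coat £269.38: apparel, £200.00 or more → 5.75% → £15.49
Total tax = £1.20 + £11.04 + £2.49 + £1.85 + £0.35 + £15.49 = £32.42

£32.42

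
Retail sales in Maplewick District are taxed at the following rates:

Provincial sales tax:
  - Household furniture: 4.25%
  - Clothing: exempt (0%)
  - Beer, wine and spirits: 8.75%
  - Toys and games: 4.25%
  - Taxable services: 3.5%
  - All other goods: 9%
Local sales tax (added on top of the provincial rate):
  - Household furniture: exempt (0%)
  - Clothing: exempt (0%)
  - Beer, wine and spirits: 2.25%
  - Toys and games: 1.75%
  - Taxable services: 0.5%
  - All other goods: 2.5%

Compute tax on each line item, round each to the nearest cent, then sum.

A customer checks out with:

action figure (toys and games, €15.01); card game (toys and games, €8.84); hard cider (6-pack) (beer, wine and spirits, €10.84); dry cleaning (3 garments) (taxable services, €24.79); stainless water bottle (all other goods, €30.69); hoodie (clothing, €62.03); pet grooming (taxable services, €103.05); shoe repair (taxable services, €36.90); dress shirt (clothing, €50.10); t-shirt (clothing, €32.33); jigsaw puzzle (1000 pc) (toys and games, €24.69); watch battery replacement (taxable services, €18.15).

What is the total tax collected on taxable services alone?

Dry cleaning (3 garments) €24.79: taxable services → 3.5% + 0.5% local = 4% → €0.99
Pet grooming €103.05: taxable services → 3.5% + 0.5% local = 4% → €4.12
Shoe repair €36.90: taxable services → 3.5% + 0.5% local = 4% → €1.48
Watch battery replacement €18.15: taxable services → 3.5% + 0.5% local = 4% → €0.73
Tax on taxable services = €0.99 + €4.12 + €1.48 + €0.73 = €7.32

€7.32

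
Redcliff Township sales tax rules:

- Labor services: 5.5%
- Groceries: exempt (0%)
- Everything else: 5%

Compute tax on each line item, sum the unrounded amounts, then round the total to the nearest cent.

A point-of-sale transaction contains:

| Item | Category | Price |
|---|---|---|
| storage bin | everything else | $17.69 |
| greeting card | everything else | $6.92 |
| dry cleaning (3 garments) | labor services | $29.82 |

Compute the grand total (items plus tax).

$57.30

Storage bin $17.69: everything else → 5% → $0.8845
Greeting card $6.92: everything else → 5% → $0.346
Dry cleaning (3 garments) $29.82: labor services → 5.5% → $1.6401
Subtotal = $54.43; unrounded tax = $2.8706 → $2.87; total due = $57.30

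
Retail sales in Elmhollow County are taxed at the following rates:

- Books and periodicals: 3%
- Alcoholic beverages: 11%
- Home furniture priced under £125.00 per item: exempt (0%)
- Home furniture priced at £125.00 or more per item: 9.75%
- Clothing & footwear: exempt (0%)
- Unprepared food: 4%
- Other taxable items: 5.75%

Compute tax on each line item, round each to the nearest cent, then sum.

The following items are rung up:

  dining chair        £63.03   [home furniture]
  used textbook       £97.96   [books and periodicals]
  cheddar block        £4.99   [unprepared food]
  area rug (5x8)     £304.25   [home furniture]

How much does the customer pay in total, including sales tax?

£503.03

Dining chair £63.03: home furniture, under £125.00 → 0% → £0.00
Used textbook £97.96: books and periodicals → 3% → £2.94
Cheddar block £4.99: unprepared food → 4% → £0.20
Area rug (5x8) £304.25: home furniture, £125.00 or more → 9.75% → £29.66
Subtotal = £470.23; tax = £32.80; total due = £503.03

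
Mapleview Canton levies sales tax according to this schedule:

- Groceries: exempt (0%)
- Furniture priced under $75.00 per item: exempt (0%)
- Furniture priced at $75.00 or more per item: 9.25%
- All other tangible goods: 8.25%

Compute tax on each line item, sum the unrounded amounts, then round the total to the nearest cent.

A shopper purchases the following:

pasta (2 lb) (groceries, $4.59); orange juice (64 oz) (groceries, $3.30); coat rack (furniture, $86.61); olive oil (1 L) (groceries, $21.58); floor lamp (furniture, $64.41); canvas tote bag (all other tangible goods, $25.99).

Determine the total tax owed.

Pasta (2 lb) $4.59: groceries → 0% → $0.00
Orange juice (64 oz) $3.30: groceries → 0% → $0.00
Coat rack $86.61: furniture, $75.00 or more → 9.25% → $8.011425
Olive oil (1 L) $21.58: groceries → 0% → $0.00
Floor lamp $64.41: furniture, under $75.00 → 0% → $0.00
Canvas tote bag $25.99: all other tangible goods → 8.25% → $2.144175
Unrounded tax sum = $10.1556 → $10.16

$10.16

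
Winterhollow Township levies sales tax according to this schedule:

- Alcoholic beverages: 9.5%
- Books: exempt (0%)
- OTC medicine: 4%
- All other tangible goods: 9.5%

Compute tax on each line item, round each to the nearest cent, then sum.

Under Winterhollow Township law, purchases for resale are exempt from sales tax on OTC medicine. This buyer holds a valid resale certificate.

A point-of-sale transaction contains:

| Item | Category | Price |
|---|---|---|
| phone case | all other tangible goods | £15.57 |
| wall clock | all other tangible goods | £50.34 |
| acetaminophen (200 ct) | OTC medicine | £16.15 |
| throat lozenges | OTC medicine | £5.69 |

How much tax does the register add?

£6.26

Phone case £15.57: all other tangible goods → 9.5% → £1.48
Wall clock £50.34: all other tangible goods → 9.5% → £4.78
Acetaminophen (200 ct) £16.15: OTC medicine, buyer-exempt → 0% → £0.00
Throat lozenges £5.69: OTC medicine, buyer-exempt → 0% → £0.00
Total tax = £1.48 + £4.78 = £6.26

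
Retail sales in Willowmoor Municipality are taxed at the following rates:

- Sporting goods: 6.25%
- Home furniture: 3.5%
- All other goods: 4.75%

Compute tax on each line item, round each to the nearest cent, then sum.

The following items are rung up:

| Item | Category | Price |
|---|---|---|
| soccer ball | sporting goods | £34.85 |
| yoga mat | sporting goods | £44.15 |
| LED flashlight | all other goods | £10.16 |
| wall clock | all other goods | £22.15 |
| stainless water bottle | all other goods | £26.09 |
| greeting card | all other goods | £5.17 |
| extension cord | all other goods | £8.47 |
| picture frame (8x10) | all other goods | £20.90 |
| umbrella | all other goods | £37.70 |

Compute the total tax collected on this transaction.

£11.14

Soccer ball £34.85: sporting goods → 6.25% → £2.18
Yoga mat £44.15: sporting goods → 6.25% → £2.76
LED flashlight £10.16: all other goods → 4.75% → £0.48
Wall clock £22.15: all other goods → 4.75% → £1.05
Stainless water bottle £26.09: all other goods → 4.75% → £1.24
Greeting card £5.17: all other goods → 4.75% → £0.25
Extension cord £8.47: all other goods → 4.75% → £0.40
Picture frame (8x10) £20.90: all other goods → 4.75% → £0.99
Umbrella £37.70: all other goods → 4.75% → £1.79
Total tax = £2.18 + £2.76 + £0.48 + £1.05 + £1.24 + £0.25 + £0.40 + £0.99 + £1.79 = £11.14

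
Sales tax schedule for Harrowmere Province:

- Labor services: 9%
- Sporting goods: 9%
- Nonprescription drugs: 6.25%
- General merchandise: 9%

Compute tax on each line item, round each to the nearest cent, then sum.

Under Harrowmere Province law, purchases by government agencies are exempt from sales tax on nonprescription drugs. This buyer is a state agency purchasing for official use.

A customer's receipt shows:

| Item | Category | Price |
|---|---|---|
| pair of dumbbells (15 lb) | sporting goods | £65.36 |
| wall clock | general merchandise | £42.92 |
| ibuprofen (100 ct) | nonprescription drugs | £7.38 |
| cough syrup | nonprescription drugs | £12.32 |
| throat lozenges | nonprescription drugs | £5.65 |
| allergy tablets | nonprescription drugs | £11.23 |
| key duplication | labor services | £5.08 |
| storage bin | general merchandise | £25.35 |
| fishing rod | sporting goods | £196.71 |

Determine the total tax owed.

£30.18

Pair of dumbbells (15 lb) £65.36: sporting goods → 9% → £5.88
Wall clock £42.92: general merchandise → 9% → £3.86
Ibuprofen (100 ct) £7.38: nonprescription drugs, buyer-exempt → 0% → £0.00
Cough syrup £12.32: nonprescription drugs, buyer-exempt → 0% → £0.00
Throat lozenges £5.65: nonprescription drugs, buyer-exempt → 0% → £0.00
Allergy tablets £11.23: nonprescription drugs, buyer-exempt → 0% → £0.00
Key duplication £5.08: labor services → 9% → £0.46
Storage bin £25.35: general merchandise → 9% → £2.28
Fishing rod £196.71: sporting goods → 9% → £17.70
Total tax = £5.88 + £3.86 + £0.46 + £2.28 + £17.70 = £30.18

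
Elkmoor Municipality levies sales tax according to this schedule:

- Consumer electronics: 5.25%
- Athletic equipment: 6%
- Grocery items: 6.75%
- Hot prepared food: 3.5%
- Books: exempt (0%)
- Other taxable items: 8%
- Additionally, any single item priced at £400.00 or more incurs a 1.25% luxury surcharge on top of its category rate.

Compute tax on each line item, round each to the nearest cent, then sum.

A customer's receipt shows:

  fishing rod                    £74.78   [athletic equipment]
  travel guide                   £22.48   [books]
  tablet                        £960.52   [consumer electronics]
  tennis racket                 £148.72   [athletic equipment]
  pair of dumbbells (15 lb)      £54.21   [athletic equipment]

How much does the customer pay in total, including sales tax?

Fishing rod £74.78: athletic equipment → 6% → £4.49
Travel guide £22.48: books → 0% → £0.00
Tablet £960.52: consumer electronics → 5.25% + 1.25% surcharge = 6.5% → £62.43
Tennis racket £148.72: athletic equipment → 6% → £8.92
Pair of dumbbells (15 lb) £54.21: athletic equipment → 6% → £3.25
Subtotal = £1260.71; tax = £79.09; total due = £1339.80

£1339.80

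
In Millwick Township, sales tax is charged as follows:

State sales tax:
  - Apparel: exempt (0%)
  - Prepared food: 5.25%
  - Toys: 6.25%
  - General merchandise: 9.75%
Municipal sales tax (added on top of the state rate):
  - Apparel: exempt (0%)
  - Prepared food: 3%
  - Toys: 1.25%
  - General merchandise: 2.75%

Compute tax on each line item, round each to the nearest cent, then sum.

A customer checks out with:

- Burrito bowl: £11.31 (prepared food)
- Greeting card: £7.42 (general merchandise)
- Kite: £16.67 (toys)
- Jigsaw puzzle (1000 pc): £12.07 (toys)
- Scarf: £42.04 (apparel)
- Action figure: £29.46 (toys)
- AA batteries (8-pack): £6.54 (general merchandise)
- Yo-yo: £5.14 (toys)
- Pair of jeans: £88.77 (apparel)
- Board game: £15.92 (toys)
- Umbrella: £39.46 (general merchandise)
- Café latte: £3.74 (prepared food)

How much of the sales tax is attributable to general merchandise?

£6.68

Greeting card £7.42: general merchandise → 9.75% + 2.75% municipal = 12.5% → £0.93
AA batteries (8-pack) £6.54: general merchandise → 9.75% + 2.75% municipal = 12.5% → £0.82
Umbrella £39.46: general merchandise → 9.75% + 2.75% municipal = 12.5% → £4.93
Tax on general merchandise = £0.93 + £0.82 + £4.93 = £6.68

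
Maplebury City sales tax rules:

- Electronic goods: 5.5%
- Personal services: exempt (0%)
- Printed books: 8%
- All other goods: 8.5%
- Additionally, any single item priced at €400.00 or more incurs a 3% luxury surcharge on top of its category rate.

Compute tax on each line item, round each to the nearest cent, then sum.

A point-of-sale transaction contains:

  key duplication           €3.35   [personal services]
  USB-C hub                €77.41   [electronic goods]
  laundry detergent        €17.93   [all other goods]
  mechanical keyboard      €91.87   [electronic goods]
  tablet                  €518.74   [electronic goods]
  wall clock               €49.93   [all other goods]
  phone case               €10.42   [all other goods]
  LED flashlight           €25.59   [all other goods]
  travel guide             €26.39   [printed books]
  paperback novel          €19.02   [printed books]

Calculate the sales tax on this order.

Key duplication €3.35: personal services → 0% → €0.00
USB-C hub €77.41: electronic goods → 5.5% → €4.26
Laundry detergent €17.93: all other goods → 8.5% → €1.52
Mechanical keyboard €91.87: electronic goods → 5.5% → €5.05
Tablet €518.74: electronic goods → 5.5% + 3% surcharge = 8.5% → €44.09
Wall clock €49.93: all other goods → 8.5% → €4.24
Phone case €10.42: all other goods → 8.5% → €0.89
LED flashlight €25.59: all other goods → 8.5% → €2.18
Travel guide €26.39: printed books → 8% → €2.11
Paperback novel €19.02: printed books → 8% → €1.52
Total tax = €4.26 + €1.52 + €5.05 + €44.09 + €4.24 + €0.89 + €2.18 + €2.11 + €1.52 = €65.86

€65.86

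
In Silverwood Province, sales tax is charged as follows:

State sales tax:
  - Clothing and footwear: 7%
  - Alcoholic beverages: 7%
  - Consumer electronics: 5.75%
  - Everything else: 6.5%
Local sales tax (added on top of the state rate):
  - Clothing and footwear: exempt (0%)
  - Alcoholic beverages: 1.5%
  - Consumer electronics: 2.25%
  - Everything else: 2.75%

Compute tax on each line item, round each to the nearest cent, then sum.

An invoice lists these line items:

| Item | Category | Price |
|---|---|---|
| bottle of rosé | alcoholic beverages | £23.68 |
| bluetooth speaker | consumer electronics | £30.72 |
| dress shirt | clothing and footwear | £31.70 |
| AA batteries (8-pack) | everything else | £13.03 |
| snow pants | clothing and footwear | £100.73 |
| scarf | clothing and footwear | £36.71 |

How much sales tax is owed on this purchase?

Bottle of rosé £23.68: alcoholic beverages → 7% + 1.5% local = 8.5% → £2.01
Bluetooth speaker £30.72: consumer electronics → 5.75% + 2.25% local = 8% → £2.46
Dress shirt £31.70: clothing and footwear → 7% + 0% local = 7% → £2.22
AA batteries (8-pack) £13.03: everything else → 6.5% + 2.75% local = 9.25% → £1.21
Snow pants £100.73: clothing and footwear → 7% + 0% local = 7% → £7.05
Scarf £36.71: clothing and footwear → 7% + 0% local = 7% → £2.57
Total tax = £2.01 + £2.46 + £2.22 + £1.21 + £7.05 + £2.57 = £17.52

£17.52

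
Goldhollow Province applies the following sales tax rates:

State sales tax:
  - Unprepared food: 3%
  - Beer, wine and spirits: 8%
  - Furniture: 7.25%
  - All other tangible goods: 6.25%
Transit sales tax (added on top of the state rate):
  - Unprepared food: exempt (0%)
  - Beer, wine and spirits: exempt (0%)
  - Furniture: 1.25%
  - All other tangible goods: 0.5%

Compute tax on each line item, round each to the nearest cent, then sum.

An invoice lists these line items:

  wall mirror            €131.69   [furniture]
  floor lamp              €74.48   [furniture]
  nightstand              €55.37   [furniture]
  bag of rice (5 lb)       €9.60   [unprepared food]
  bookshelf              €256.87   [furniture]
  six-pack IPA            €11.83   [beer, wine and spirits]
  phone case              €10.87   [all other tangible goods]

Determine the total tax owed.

Wall mirror €131.69: furniture → 7.25% + 1.25% transit = 8.5% → €11.19
Floor lamp €74.48: furniture → 7.25% + 1.25% transit = 8.5% → €6.33
Nightstand €55.37: furniture → 7.25% + 1.25% transit = 8.5% → €4.71
Bag of rice (5 lb) €9.60: unprepared food → 3% + 0% transit = 3% → €0.29
Bookshelf €256.87: furniture → 7.25% + 1.25% transit = 8.5% → €21.83
Six-pack IPA €11.83: beer, wine and spirits → 8% + 0% transit = 8% → €0.95
Phone case €10.87: all other tangible goods → 6.25% + 0.5% transit = 6.75% → €0.73
Total tax = €11.19 + €6.33 + €4.71 + €0.29 + €21.83 + €0.95 + €0.73 = €46.03

€46.03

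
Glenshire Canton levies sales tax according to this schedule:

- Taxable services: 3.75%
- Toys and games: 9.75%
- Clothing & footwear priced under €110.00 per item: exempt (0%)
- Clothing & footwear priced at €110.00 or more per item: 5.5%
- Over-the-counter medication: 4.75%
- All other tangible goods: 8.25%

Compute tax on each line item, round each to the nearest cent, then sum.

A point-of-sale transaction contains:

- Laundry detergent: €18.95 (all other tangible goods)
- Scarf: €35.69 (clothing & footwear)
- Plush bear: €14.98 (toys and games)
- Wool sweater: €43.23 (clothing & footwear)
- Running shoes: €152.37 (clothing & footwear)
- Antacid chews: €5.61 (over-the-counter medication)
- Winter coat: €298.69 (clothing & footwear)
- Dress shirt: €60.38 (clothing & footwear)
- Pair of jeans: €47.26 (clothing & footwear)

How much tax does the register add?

€28.10

Laundry detergent €18.95: all other tangible goods → 8.25% → €1.56
Scarf €35.69: clothing & footwear, under €110.00 → 0% → €0.00
Plush bear €14.98: toys and games → 9.75% → €1.46
Wool sweater €43.23: clothing & footwear, under €110.00 → 0% → €0.00
Running shoes €152.37: clothing & footwear, €110.00 or more → 5.5% → €8.38
Antacid chews €5.61: over-the-counter medication → 4.75% → €0.27
Winter coat €298.69: clothing & footwear, €110.00 or more → 5.5% → €16.43
Dress shirt €60.38: clothing & footwear, under €110.00 → 0% → €0.00
Pair of jeans €47.26: clothing & footwear, under €110.00 → 0% → €0.00
Total tax = €1.56 + €1.46 + €8.38 + €0.27 + €16.43 = €28.10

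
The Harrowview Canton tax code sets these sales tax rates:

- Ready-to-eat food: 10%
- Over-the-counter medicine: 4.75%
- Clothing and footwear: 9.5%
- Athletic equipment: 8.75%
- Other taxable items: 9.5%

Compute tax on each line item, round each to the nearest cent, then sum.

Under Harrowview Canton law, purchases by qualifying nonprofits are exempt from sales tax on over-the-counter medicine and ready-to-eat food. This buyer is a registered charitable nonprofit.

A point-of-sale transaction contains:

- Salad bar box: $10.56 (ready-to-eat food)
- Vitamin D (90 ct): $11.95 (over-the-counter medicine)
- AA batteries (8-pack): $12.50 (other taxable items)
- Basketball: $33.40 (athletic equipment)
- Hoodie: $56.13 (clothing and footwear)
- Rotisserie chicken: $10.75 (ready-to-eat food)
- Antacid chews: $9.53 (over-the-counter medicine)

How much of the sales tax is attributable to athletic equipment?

Basketball $33.40: athletic equipment → 8.75% → $2.92
Tax on athletic equipment = $2.92

$2.92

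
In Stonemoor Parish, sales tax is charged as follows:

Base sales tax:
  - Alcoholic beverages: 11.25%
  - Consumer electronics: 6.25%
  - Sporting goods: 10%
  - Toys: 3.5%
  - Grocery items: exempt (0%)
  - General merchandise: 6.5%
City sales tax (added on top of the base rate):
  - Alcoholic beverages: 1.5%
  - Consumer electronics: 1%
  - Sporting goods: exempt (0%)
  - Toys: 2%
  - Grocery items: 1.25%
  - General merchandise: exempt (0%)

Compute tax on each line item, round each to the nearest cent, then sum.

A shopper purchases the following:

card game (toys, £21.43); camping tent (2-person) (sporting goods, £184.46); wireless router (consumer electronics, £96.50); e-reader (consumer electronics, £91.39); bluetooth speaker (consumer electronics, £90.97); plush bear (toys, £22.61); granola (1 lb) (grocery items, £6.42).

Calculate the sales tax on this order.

£41.18

Card game £21.43: toys → 3.5% + 2% city = 5.5% → £1.18
Camping tent (2-person) £184.46: sporting goods → 10% + 0% city = 10% → £18.45
Wireless router £96.50: consumer electronics → 6.25% + 1% city = 7.25% → £7.00
E-reader £91.39: consumer electronics → 6.25% + 1% city = 7.25% → £6.63
Bluetooth speaker £90.97: consumer electronics → 6.25% + 1% city = 7.25% → £6.60
Plush bear £22.61: toys → 3.5% + 2% city = 5.5% → £1.24
Granola (1 lb) £6.42: grocery items → 0% + 1.25% city = 1.25% → £0.08
Total tax = £1.18 + £18.45 + £7.00 + £6.63 + £6.60 + £1.24 + £0.08 = £41.18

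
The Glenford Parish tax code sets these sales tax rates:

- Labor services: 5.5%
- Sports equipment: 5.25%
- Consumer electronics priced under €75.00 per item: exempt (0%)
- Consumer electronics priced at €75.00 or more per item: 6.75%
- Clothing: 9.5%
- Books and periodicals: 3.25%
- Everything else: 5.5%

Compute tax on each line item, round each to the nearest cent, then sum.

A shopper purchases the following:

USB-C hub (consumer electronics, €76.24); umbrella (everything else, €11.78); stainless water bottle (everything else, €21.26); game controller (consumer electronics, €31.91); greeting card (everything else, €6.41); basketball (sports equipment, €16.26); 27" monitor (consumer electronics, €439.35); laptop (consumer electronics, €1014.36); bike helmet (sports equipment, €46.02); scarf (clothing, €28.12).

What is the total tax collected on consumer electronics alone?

€103.28

USB-C hub €76.24: consumer electronics, €75.00 or more → 6.75% → €5.15
Game controller €31.91: consumer electronics, under €75.00 → 0% → €0.00
27" monitor €439.35: consumer electronics, €75.00 or more → 6.75% → €29.66
Laptop €1014.36: consumer electronics, €75.00 or more → 6.75% → €68.47
Tax on consumer electronics = €5.15 + €0.00 + €29.66 + €68.47 = €103.28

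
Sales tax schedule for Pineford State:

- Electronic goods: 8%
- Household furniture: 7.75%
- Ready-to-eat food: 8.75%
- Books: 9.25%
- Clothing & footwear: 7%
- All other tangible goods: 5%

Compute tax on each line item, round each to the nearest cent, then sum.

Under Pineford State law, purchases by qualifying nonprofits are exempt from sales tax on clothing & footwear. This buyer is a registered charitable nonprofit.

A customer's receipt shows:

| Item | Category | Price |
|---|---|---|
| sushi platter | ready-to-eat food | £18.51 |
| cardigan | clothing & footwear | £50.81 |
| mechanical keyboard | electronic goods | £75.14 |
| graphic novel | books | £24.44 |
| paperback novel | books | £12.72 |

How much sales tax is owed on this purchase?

£11.07

Sushi platter £18.51: ready-to-eat food → 8.75% → £1.62
Cardigan £50.81: clothing & footwear, buyer-exempt → 0% → £0.00
Mechanical keyboard £75.14: electronic goods → 8% → £6.01
Graphic novel £24.44: books → 9.25% → £2.26
Paperback novel £12.72: books → 9.25% → £1.18
Total tax = £1.62 + £6.01 + £2.26 + £1.18 = £11.07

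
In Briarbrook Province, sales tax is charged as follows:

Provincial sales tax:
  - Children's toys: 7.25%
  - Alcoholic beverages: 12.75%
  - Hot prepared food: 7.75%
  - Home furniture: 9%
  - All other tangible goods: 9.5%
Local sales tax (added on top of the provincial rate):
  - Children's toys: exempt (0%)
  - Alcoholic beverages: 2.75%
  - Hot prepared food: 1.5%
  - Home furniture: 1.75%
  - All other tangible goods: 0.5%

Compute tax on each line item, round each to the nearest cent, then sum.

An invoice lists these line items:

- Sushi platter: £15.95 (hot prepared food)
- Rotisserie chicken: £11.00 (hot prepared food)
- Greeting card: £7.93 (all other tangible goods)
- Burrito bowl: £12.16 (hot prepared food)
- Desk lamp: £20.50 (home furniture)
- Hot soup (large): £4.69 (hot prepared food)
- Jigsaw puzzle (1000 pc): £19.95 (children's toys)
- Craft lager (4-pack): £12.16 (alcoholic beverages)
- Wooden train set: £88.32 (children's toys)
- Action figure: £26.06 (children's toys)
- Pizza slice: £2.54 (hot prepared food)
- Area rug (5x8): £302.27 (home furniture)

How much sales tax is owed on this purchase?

Sushi platter £15.95: hot prepared food → 7.75% + 1.5% local = 9.25% → £1.48
Rotisserie chicken £11.00: hot prepared food → 7.75% + 1.5% local = 9.25% → £1.02
Greeting card £7.93: all other tangible goods → 9.5% + 0.5% local = 10% → £0.79
Burrito bowl £12.16: hot prepared food → 7.75% + 1.5% local = 9.25% → £1.12
Desk lamp £20.50: home furniture → 9% + 1.75% local = 10.75% → £2.20
Hot soup (large) £4.69: hot prepared food → 7.75% + 1.5% local = 9.25% → £0.43
Jigsaw puzzle (1000 pc) £19.95: children's toys → 7.25% + 0% local = 7.25% → £1.45
Craft lager (4-pack) £12.16: alcoholic beverages → 12.75% + 2.75% local = 15.5% → £1.88
Wooden train set £88.32: children's toys → 7.25% + 0% local = 7.25% → £6.40
Action figure £26.06: children's toys → 7.25% + 0% local = 7.25% → £1.89
Pizza slice £2.54: hot prepared food → 7.75% + 1.5% local = 9.25% → £0.23
Area rug (5x8) £302.27: home furniture → 9% + 1.75% local = 10.75% → £32.49
Total tax = £1.48 + £1.02 + £0.79 + £1.12 + £2.20 + £0.43 + £1.45 + £1.88 + £6.40 + £1.89 + £0.23 + £32.49 = £51.38

£51.38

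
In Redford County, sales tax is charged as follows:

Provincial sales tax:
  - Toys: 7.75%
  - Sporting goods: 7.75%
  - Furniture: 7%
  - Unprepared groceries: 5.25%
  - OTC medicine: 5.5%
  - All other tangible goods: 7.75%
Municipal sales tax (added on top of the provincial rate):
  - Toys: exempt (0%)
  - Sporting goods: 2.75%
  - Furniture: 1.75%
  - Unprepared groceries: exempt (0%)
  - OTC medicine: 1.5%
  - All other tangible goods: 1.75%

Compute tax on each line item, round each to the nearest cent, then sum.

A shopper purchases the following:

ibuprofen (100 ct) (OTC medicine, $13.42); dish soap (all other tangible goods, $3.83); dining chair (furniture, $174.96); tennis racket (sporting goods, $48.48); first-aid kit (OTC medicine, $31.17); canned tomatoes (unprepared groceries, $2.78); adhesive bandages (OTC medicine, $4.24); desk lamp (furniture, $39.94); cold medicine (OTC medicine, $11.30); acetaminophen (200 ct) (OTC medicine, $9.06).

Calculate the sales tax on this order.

Ibuprofen (100 ct) $13.42: OTC medicine → 5.5% + 1.5% municipal = 7% → $0.94
Dish soap $3.83: all other tangible goods → 7.75% + 1.75% municipal = 9.5% → $0.36
Dining chair $174.96: furniture → 7% + 1.75% municipal = 8.75% → $15.31
Tennis racket $48.48: sporting goods → 7.75% + 2.75% municipal = 10.5% → $5.09
First-aid kit $31.17: OTC medicine → 5.5% + 1.5% municipal = 7% → $2.18
Canned tomatoes $2.78: unprepared groceries → 5.25% + 0% municipal = 5.25% → $0.15
Adhesive bandages $4.24: OTC medicine → 5.5% + 1.5% municipal = 7% → $0.30
Desk lamp $39.94: furniture → 7% + 1.75% municipal = 8.75% → $3.49
Cold medicine $11.30: OTC medicine → 5.5% + 1.5% municipal = 7% → $0.79
Acetaminophen (200 ct) $9.06: OTC medicine → 5.5% + 1.5% municipal = 7% → $0.63
Total tax = $0.94 + $0.36 + $15.31 + $5.09 + $2.18 + $0.15 + $0.30 + $3.49 + $0.79 + $0.63 = $29.24

$29.24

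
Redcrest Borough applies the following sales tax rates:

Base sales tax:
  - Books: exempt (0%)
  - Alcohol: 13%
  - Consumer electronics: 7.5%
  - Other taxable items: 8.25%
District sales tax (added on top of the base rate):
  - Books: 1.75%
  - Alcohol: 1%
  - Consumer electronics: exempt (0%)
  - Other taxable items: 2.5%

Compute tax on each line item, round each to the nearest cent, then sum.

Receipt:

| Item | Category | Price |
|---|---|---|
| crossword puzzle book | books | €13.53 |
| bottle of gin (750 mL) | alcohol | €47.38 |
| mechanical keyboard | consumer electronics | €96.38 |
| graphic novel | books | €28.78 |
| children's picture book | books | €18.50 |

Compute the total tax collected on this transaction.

Crossword puzzle book €13.53: books → 0% + 1.75% district = 1.75% → €0.24
Bottle of gin (750 mL) €47.38: alcohol → 13% + 1% district = 14% → €6.63
Mechanical keyboard €96.38: consumer electronics → 7.5% + 0% district = 7.5% → €7.23
Graphic novel €28.78: books → 0% + 1.75% district = 1.75% → €0.50
Children's picture book €18.50: books → 0% + 1.75% district = 1.75% → €0.32
Total tax = €0.24 + €6.63 + €7.23 + €0.50 + €0.32 = €14.92

€14.92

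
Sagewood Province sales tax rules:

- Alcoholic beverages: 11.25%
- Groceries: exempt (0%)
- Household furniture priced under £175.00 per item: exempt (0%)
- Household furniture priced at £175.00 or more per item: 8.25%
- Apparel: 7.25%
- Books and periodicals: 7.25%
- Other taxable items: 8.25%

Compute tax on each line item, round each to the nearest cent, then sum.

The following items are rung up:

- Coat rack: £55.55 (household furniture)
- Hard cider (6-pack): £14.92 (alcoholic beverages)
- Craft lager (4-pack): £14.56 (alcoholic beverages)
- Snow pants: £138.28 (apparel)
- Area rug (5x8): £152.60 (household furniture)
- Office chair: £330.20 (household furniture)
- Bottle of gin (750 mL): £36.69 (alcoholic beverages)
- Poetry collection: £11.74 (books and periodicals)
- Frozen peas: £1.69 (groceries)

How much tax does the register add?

£45.57

Coat rack £55.55: household furniture, under £175.00 → 0% → £0.00
Hard cider (6-pack) £14.92: alcoholic beverages → 11.25% → £1.68
Craft lager (4-pack) £14.56: alcoholic beverages → 11.25% → £1.64
Snow pants £138.28: apparel → 7.25% → £10.03
Area rug (5x8) £152.60: household furniture, under £175.00 → 0% → £0.00
Office chair £330.20: household furniture, £175.00 or more → 8.25% → £27.24
Bottle of gin (750 mL) £36.69: alcoholic beverages → 11.25% → £4.13
Poetry collection £11.74: books and periodicals → 7.25% → £0.85
Frozen peas £1.69: groceries → 0% → £0.00
Total tax = £1.68 + £1.64 + £10.03 + £27.24 + £4.13 + £0.85 = £45.57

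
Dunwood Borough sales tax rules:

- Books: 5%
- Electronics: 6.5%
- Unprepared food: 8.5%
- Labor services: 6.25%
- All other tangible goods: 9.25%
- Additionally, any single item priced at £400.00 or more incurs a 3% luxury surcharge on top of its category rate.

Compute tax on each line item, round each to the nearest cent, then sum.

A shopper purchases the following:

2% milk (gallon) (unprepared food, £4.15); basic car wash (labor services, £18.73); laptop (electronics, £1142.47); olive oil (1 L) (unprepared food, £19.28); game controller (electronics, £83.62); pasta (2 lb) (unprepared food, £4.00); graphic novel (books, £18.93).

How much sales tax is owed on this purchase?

£118.42

2% milk (gallon) £4.15: unprepared food → 8.5% → £0.35
Basic car wash £18.73: labor services → 6.25% → £1.17
Laptop £1142.47: electronics → 6.5% + 3% surcharge = 9.5% → £108.53
Olive oil (1 L) £19.28: unprepared food → 8.5% → £1.64
Game controller £83.62: electronics → 6.5% → £5.44
Pasta (2 lb) £4.00: unprepared food → 8.5% → £0.34
Graphic novel £18.93: books → 5% → £0.95
Total tax = £0.35 + £1.17 + £108.53 + £1.64 + £5.44 + £0.34 + £0.95 = £118.42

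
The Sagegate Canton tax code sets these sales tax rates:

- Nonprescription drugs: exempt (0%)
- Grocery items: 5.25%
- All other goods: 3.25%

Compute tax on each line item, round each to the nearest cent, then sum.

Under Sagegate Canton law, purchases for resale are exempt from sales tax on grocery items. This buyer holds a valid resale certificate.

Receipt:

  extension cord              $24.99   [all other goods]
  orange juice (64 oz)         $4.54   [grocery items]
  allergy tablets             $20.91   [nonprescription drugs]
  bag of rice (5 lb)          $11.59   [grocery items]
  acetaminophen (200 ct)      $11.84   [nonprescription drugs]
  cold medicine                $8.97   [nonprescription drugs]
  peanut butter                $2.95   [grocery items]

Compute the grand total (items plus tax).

$86.60

Extension cord $24.99: all other goods → 3.25% → $0.81
Orange juice (64 oz) $4.54: grocery items, buyer-exempt → 0% → $0.00
Allergy tablets $20.91: nonprescription drugs → 0% → $0.00
Bag of rice (5 lb) $11.59: grocery items, buyer-exempt → 0% → $0.00
Acetaminophen (200 ct) $11.84: nonprescription drugs → 0% → $0.00
Cold medicine $8.97: nonprescription drugs → 0% → $0.00
Peanut butter $2.95: grocery items, buyer-exempt → 0% → $0.00
Subtotal = $85.79; tax = $0.81; total due = $86.60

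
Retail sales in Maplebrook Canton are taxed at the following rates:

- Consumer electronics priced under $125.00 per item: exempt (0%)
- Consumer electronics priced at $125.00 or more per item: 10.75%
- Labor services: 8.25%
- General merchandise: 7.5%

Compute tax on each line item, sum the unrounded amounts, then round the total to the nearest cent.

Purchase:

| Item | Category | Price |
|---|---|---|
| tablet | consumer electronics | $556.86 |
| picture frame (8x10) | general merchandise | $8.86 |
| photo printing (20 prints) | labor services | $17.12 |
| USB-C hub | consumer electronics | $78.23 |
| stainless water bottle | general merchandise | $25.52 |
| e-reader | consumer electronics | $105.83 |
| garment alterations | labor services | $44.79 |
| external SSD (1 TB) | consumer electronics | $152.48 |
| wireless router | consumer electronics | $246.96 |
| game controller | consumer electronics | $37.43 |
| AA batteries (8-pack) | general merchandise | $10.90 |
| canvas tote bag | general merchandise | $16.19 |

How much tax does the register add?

$112.52

Tablet $556.86: consumer electronics, $125.00 or more → 10.75% → $59.86245
Picture frame (8x10) $8.86: general merchandise → 7.5% → $0.6645
Photo printing (20 prints) $17.12: labor services → 8.25% → $1.4124
USB-C hub $78.23: consumer electronics, under $125.00 → 0% → $0.00
Stainless water bottle $25.52: general merchandise → 7.5% → $1.914
E-reader $105.83: consumer electronics, under $125.00 → 0% → $0.00
Garment alterations $44.79: labor services → 8.25% → $3.695175
External SSD (1 TB) $152.48: consumer electronics, $125.00 or more → 10.75% → $16.3916
Wireless router $246.96: consumer electronics, $125.00 or more → 10.75% → $26.5482
Game controller $37.43: consumer electronics, under $125.00 → 0% → $0.00
AA batteries (8-pack) $10.90: general merchandise → 7.5% → $0.8175
Canvas tote bag $16.19: general merchandise → 7.5% → $1.21425
Unrounded tax sum = $112.520075 → $112.52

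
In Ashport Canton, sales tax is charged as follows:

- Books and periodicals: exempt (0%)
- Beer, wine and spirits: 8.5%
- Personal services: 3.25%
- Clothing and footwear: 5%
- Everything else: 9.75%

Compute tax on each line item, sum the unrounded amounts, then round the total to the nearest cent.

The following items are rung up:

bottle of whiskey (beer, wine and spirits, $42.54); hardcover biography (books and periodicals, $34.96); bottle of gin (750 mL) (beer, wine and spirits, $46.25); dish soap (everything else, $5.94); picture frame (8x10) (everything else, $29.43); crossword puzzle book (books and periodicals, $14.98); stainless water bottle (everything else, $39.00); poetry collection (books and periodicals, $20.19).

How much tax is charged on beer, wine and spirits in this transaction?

Bottle of whiskey $42.54: beer, wine and spirits → 8.5% → $3.6159
Bottle of gin (750 mL) $46.25: beer, wine and spirits → 8.5% → $3.93125
Tax on beer, wine and spirits: unrounded sum = $7.54715 → $7.55

$7.55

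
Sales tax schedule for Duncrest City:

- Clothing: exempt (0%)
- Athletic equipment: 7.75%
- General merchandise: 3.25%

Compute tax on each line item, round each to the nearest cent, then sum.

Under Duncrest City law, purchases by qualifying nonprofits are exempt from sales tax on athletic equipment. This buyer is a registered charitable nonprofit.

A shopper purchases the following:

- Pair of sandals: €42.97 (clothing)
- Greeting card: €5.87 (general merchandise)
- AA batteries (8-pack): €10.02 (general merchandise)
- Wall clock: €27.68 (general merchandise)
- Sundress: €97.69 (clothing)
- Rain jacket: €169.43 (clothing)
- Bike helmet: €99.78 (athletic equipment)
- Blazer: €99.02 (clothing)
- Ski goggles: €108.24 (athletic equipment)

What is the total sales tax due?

€1.42

Pair of sandals €42.97: clothing → 0% → €0.00
Greeting card €5.87: general merchandise → 3.25% → €0.19
AA batteries (8-pack) €10.02: general merchandise → 3.25% → €0.33
Wall clock €27.68: general merchandise → 3.25% → €0.90
Sundress €97.69: clothing → 0% → €0.00
Rain jacket €169.43: clothing → 0% → €0.00
Bike helmet €99.78: athletic equipment, buyer-exempt → 0% → €0.00
Blazer €99.02: clothing → 0% → €0.00
Ski goggles €108.24: athletic equipment, buyer-exempt → 0% → €0.00
Total tax = €0.19 + €0.33 + €0.90 = €1.42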